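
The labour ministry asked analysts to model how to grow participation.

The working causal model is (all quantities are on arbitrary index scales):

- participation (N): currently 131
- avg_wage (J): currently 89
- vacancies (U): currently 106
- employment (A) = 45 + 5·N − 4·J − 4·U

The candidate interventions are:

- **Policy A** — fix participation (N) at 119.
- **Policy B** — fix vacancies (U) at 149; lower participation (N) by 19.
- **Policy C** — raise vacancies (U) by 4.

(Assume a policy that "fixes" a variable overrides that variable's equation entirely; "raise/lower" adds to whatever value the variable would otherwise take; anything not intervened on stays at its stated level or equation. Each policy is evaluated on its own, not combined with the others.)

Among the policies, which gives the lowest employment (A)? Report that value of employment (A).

-347

Policy A (N := 119):
  N = 119
  J = 89
  U = 106
  A = 45 + 5·119 − 4·89 − 4·106 = -140
Policy B (U := 149, N − 19):
  N = 131 − 19 = 112
  J = 89
  U = 149
  A = 45 + 5·112 − 4·89 − 4·149 = -347
Policy C (U + 4):
  N = 131
  J = 89
  U = 106 + 4 = 110
  A = 45 + 5·131 − 4·89 − 4·110 = -96
Comparing — Policy A: A=-140, Policy B: A=-347, Policy C: A=-96. Lowest is -347 (Policy B).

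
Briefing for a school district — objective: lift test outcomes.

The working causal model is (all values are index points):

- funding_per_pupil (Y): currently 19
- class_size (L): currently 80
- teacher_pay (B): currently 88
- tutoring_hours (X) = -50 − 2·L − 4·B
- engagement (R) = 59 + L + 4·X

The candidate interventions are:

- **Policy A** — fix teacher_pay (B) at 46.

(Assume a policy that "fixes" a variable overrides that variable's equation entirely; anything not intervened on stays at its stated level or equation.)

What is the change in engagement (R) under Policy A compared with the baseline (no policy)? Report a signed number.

Baseline:
  L = 80
  B = 88
  X = -50 − 2·80 − 4·88 = -562
  R = 59 + 80 + 4·(-562) = -2109
Policy A (B := 46):
  L = 80
  B = 46
  X = -50 − 2·80 − 4·46 = -394
  R = 59 + 80 + 4·(-394) = -1437
Change in R: -1437 − (-2109) = 672

672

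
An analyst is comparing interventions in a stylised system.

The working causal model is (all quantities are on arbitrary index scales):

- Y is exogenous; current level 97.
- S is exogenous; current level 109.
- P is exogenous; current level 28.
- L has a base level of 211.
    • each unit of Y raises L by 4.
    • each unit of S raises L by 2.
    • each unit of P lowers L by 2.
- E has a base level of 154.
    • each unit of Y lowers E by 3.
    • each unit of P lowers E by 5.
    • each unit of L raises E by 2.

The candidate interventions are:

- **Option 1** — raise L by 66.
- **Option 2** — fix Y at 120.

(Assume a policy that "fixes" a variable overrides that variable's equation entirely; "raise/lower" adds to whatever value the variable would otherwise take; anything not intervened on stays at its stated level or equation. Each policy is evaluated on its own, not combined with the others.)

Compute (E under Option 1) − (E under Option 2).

17

Option 1 (L + 66):
  Y = 97
  S = 109
  P = 28
  L = 211 + 4·97 + 2·109 − 2·28 (+66 from intervention) = 827
  E = 154 − 3·97 − 5·28 + 2·827 = 1377
Option 2 (Y := 120):
  Y = 120
  S = 109
  P = 28
  L = 211 + 4·120 + 2·109 − 2·28 = 853
  E = 154 − 3·120 − 5·28 + 2·853 = 1360
E: 1377 − 1360 = 17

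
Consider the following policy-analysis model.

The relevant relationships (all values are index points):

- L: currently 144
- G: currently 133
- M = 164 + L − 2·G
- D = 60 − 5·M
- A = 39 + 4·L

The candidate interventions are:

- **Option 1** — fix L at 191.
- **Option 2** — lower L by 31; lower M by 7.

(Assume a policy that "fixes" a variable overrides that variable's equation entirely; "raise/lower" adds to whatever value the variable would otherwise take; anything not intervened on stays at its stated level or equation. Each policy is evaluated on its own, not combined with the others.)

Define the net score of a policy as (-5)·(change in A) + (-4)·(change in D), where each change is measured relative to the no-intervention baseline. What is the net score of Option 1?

Baseline:
  L = 144
  G = 133
  M = 164 + 144 − 2·133 = 42
  D = 60 − 5·42 = -150
  A = 39 + 4·144 = 615
Option 1 (L := 191):
  L = 191
  G = 133
  M = 164 + 191 − 2·133 = 89
  D = 60 − 5·89 = -385
  A = 39 + 4·191 = 803
ΔA = 803 − 615 = 188; ΔD = -385 − (-150) = -235
Score = (-5)·188 + (-4)·(-235) = 0

0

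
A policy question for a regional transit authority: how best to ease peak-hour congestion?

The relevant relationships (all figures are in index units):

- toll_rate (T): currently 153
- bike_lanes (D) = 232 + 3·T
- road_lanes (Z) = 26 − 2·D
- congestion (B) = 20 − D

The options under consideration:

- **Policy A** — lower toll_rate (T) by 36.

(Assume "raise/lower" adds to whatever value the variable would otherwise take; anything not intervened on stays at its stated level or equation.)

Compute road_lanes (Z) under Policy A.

Policy A (T − 36):
  T = 153 − 36 = 117
  D = 232 + 3·117 = 583
  Z = 26 − 2·583 = -1140

-1140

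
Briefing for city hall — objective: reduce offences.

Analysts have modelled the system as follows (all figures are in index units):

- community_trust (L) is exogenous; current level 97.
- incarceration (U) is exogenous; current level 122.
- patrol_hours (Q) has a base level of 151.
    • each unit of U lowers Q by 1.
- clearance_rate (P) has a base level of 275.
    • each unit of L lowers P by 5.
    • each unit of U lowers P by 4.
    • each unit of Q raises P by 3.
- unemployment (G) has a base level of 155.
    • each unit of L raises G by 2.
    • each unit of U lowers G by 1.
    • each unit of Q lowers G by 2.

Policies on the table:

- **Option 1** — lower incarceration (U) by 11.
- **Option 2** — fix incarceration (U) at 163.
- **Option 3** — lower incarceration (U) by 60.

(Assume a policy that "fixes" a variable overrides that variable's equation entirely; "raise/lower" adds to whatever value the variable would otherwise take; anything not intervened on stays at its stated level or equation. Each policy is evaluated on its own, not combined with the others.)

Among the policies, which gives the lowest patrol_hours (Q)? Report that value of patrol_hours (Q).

-12

Option 1 (U − 11):
  U = 122 − 11 = 111
  Q = 151 − 111 = 40
Option 2 (U := 163):
  U = 163
  Q = 151 − 163 = -12
Option 3 (U − 60):
  U = 122 − 60 = 62
  Q = 151 − 62 = 89
Comparing — Option 1: Q=40, Option 2: Q=-12, Option 3: Q=89. Lowest is -12 (Option 2).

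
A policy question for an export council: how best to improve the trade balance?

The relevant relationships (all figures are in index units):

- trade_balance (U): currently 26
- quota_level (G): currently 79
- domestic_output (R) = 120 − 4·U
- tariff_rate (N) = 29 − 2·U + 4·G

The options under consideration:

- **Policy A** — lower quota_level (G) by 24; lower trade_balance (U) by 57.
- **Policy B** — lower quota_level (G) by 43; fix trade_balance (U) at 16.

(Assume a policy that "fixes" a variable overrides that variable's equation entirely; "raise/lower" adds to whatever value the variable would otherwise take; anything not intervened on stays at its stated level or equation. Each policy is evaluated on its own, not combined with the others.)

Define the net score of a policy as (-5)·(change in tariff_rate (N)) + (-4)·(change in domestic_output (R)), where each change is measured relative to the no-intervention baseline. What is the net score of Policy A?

-1002

Baseline:
  U = 26
  G = 79
  R = 120 − 4·26 = 16
  N = 29 − 2·26 + 4·79 = 293
Policy A (G − 24, U − 57):
  U = 26 − 57 = -31
  G = 79 − 24 = 55
  R = 120 − 4·(-31) = 244
  N = 29 − 2·(-31) + 4·55 = 311
ΔN = 311 − 293 = 18; ΔR = 244 − 16 = 228
Score = (-5)·18 + (-4)·228 = -1002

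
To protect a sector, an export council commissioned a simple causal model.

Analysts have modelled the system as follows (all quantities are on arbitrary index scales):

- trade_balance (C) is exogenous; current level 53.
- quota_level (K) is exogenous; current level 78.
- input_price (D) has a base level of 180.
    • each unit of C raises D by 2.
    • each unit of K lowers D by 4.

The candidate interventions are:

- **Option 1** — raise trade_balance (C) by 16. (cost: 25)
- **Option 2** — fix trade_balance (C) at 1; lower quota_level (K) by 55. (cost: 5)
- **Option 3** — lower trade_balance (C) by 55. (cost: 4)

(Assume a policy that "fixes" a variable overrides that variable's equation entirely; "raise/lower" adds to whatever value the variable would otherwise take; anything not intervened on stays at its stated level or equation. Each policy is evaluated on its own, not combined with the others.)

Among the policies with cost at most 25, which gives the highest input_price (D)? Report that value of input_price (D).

90

Option 1 (C + 16):
  C = 53 + 16 = 69
  K = 78
  D = 180 + 2·69 − 4·78 = 6
Option 2 (C := 1, K − 55):
  C = 1
  K = 78 − 55 = 23
  D = 180 + 2·1 − 4·23 = 90
Option 3 (C − 55):
  C = 53 − 55 = -2
  K = 78
  D = 180 + 2·(-2) − 4·78 = -136
Comparing — Option 1: D=6, Option 2: D=90, Option 3: D=-136. Highest is 90 (Option 2).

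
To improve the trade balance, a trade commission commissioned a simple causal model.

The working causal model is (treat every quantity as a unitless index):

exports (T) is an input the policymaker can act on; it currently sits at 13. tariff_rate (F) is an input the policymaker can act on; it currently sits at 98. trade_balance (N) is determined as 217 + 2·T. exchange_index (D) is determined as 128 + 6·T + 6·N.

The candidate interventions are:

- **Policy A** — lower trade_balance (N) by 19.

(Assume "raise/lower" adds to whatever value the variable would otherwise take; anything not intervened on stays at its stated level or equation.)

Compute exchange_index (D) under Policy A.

1550

Policy A (N − 19):
  T = 13
  N = 217 + 2·13 (−19 from intervention) = 224
  D = 128 + 6·13 + 6·224 = 1550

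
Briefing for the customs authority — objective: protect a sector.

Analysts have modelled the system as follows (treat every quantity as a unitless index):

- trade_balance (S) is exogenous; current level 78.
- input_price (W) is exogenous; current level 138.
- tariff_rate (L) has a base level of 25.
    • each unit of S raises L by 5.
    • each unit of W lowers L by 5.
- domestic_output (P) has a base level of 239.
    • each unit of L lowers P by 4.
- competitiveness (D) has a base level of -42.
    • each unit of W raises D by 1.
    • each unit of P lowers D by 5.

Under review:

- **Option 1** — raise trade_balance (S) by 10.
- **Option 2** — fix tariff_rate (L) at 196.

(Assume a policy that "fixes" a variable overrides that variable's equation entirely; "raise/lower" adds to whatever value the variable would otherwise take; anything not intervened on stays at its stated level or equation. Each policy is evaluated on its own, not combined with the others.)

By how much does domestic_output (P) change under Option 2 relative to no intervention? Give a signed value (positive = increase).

-1884

Baseline:
  S = 78
  W = 138
  L = 25 + 5·78 − 5·138 = -275
  P = 239 − 4·(-275) = 1339
Option 2 (L := 196):
  S = 78
  W = 138
  L = 196
  P = 239 − 4·196 = -545
Change in P: -545 − 1339 = -1884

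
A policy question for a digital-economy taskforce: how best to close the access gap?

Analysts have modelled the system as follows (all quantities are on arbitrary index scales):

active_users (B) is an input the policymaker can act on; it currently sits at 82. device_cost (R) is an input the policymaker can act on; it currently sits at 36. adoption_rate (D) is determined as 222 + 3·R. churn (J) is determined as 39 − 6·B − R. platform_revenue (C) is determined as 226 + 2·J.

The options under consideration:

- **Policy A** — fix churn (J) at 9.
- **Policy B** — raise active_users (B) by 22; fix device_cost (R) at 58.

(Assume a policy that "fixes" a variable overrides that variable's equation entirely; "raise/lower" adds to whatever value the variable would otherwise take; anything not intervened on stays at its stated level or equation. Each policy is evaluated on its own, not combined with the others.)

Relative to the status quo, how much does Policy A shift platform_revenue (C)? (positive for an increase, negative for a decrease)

Baseline:
  B = 82
  R = 36
  J = 39 − 6·82 − 36 = -489
  C = 226 + 2·(-489) = -752
Policy A (J := 9):
  B = 82
  R = 36
  J = 9
  C = 226 + 2·9 = 244
Change in C: 244 − (-752) = 996

996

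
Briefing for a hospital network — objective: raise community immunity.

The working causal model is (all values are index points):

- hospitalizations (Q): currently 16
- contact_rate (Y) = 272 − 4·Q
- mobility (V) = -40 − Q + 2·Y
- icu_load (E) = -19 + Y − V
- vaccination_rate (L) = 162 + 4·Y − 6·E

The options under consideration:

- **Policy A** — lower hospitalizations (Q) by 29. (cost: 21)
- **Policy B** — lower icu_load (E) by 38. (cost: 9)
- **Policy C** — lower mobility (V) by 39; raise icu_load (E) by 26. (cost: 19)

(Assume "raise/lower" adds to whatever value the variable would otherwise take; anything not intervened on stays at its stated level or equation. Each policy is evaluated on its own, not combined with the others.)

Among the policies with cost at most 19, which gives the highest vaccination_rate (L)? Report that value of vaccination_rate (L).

2248

Policy B (E − 38):
  Q = 16
  Y = 272 − 4·16 = 208
  V = -40 − 16 + 2·208 = 360
  E = -19 + 208 − 360 (−38 from intervention) = -209
  L = 162 + 4·208 − 6·(-209) = 2248
Policy C (V − 39, E + 26):
  Q = 16
  Y = 272 − 4·16 = 208
  V = -40 − 16 + 2·208 (−39 from intervention) = 321
  E = -19 + 208 − 321 (+26 from intervention) = -106
  L = 162 + 4·208 − 6·(-106) = 1630
Comparing — Policy B: L=2248, Policy C: L=1630. Highest is 2248 (Policy B).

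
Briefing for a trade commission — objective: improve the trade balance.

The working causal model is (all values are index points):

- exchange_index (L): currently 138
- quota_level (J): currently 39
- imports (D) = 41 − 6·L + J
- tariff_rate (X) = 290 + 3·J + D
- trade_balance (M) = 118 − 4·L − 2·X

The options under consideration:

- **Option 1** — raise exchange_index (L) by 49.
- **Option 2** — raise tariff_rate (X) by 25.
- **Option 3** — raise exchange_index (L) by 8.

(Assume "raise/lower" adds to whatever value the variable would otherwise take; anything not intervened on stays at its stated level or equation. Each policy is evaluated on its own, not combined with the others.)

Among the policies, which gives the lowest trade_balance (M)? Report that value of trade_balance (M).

198

Option 1 (L + 49):
  L = 138 + 49 = 187
  J = 39
  D = 41 − 6·187 + 39 = -1042
  X = 290 + 3·39 + (-1042) = -635
  M = 118 − 4·187 − 2·(-635) = 640
Option 2 (X + 25):
  L = 138
  J = 39
  D = 41 − 6·138 + 39 = -748
  X = 290 + 3·39 + (-748) (+25 from intervention) = -316
  M = 118 − 4·138 − 2·(-316) = 198
Option 3 (L + 8):
  L = 138 + 8 = 146
  J = 39
  D = 41 − 6·146 + 39 = -796
  X = 290 + 3·39 + (-796) = -389
  M = 118 − 4·146 − 2·(-389) = 312
Comparing — Option 1: M=640, Option 2: M=198, Option 3: M=312. Lowest is 198 (Option 2).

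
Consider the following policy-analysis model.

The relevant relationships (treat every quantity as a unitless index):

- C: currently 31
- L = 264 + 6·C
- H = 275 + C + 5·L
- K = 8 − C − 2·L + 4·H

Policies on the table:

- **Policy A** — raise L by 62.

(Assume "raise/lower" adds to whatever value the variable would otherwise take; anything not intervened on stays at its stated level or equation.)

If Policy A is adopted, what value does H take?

2866

Policy A (L + 62):
  C = 31
  L = 264 + 6·31 (+62 from intervention) = 512
  H = 275 + 31 + 5·512 = 2866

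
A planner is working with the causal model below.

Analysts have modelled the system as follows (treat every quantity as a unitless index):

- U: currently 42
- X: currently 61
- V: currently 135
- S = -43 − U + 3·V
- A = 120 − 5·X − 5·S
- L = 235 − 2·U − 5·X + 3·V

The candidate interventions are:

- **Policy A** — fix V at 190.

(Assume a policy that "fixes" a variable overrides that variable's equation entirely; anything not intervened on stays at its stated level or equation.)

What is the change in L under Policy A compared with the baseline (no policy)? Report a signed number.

Baseline:
  U = 42
  X = 61
  V = 135
  L = 235 − 2·42 − 5·61 + 3·135 = 251
Policy A (V := 190):
  U = 42
  X = 61
  V = 190
  L = 235 − 2·42 − 5·61 + 3·190 = 416
Change in L: 416 − 251 = 165

165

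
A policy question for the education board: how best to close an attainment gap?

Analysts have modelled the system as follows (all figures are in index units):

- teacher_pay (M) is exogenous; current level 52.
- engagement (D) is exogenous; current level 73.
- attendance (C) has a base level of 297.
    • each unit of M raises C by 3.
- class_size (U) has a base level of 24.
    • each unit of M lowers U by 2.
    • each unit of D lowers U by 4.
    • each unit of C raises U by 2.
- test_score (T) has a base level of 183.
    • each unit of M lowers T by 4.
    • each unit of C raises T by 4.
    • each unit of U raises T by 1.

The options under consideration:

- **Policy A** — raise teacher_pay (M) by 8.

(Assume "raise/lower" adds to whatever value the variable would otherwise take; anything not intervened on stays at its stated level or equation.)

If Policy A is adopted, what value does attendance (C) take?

477

Policy A (M + 8):
  M = 52 + 8 = 60
  C = 297 + 3·60 = 477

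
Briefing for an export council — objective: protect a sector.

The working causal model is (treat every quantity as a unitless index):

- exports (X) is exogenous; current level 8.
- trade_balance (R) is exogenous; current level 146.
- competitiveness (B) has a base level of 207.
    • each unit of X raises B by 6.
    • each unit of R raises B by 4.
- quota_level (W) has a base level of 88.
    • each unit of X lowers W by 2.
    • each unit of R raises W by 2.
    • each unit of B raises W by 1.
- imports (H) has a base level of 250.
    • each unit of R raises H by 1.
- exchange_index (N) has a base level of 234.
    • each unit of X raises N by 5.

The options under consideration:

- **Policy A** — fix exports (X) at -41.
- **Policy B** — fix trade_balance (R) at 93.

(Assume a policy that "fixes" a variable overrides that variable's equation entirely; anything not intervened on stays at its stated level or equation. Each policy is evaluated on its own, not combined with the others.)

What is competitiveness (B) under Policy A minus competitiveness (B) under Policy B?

-82

Policy A (X := -41):
  X = -41
  R = 146
  B = 207 + 6·(-41) + 4·146 = 545
Policy B (R := 93):
  X = 8
  R = 93
  B = 207 + 6·8 + 4·93 = 627
B: 545 − 627 = -82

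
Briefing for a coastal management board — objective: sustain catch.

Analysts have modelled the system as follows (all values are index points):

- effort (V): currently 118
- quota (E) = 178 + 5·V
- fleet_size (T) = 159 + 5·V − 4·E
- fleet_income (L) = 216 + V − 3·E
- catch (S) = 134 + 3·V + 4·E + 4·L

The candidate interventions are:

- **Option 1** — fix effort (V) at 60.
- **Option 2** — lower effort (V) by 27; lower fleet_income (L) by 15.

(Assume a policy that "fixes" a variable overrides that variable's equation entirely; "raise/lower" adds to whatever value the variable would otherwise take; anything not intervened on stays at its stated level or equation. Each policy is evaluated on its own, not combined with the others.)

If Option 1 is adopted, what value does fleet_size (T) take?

-1453

Option 1 (V := 60):
  V = 60
  E = 178 + 5·60 = 478
  T = 159 + 5·60 − 4·478 = -1453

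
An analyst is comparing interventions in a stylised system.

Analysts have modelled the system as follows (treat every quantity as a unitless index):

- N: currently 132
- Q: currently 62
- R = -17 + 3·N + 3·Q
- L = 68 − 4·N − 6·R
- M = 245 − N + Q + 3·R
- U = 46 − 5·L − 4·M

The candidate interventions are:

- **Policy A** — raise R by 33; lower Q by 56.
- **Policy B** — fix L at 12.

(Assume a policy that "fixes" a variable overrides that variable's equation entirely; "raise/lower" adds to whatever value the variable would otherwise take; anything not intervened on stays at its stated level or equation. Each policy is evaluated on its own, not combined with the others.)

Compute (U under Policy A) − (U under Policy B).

Policy A (R + 33, Q − 56):
  N = 132
  Q = 62 − 56 = 6
  R = -17 + 3·132 + 3·6 (+33 from intervention) = 430
  L = 68 − 4·132 − 6·430 = -3040
  M = 245 − 132 + 6 + 3·430 = 1409
  U = 46 − 5·(-3040) − 4·1409 = 9610
Policy B (L := 12):
  N = 132
  Q = 62
  R = -17 + 3·132 + 3·62 = 565
  L = 12
  M = 245 − 132 + 62 + 3·565 = 1870
  U = 46 − 5·12 − 4·1870 = -7494
U: 9610 − (-7494) = 17104

17104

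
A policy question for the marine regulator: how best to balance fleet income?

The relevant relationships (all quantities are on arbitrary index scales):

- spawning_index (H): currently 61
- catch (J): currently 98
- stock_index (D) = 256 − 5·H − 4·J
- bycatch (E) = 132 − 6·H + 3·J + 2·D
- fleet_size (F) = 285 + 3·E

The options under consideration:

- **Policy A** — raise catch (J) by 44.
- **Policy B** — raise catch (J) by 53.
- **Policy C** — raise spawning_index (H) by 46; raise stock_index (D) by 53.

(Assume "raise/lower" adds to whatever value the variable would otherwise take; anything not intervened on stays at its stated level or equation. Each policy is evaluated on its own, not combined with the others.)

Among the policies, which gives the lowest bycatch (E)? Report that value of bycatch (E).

-1452

Policy A (J + 44):
  H = 61
  J = 98 + 44 = 142
  D = 256 − 5·61 − 4·142 = -617
  E = 132 − 6·61 + 3·142 + 2·(-617) = -1042
Policy B (J + 53):
  H = 61
  J = 98 + 53 = 151
  D = 256 − 5·61 − 4·151 = -653
  E = 132 − 6·61 + 3·151 + 2·(-653) = -1087
Policy C (H + 46, D + 53):
  H = 61 + 46 = 107
  J = 98
  D = 256 − 5·107 − 4·98 (+53 from intervention) = -618
  E = 132 − 6·107 + 3·98 + 2·(-618) = -1452
Comparing — Policy A: E=-1042, Policy B: E=-1087, Policy C: E=-1452. Lowest is -1452 (Policy C).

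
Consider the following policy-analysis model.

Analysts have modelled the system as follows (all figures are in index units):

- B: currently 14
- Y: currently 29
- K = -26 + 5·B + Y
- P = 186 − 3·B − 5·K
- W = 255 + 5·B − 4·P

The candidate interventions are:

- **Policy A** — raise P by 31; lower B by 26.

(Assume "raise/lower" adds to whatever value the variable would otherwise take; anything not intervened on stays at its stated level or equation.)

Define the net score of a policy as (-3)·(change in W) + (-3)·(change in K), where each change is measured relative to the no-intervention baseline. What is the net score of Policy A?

Baseline:
  B = 14
  Y = 29
  K = -26 + 5·14 + 29 = 73
  P = 186 − 3·14 − 5·73 = -221
  W = 255 + 5·14 − 4·(-221) = 1209
Policy A (P + 31, B − 26):
  B = 14 − 26 = -12
  Y = 29
  K = -26 + 5·(-12) + 29 = -57
  P = 186 − 3·(-12) − 5·(-57) (+31 from intervention) = 538
  W = 255 + 5·(-12) − 4·538 = -1957
ΔW = -1957 − 1209 = -3166; ΔK = -57 − 73 = -130
Score = (-3)·(-3166) + (-3)·(-130) = 9888

9888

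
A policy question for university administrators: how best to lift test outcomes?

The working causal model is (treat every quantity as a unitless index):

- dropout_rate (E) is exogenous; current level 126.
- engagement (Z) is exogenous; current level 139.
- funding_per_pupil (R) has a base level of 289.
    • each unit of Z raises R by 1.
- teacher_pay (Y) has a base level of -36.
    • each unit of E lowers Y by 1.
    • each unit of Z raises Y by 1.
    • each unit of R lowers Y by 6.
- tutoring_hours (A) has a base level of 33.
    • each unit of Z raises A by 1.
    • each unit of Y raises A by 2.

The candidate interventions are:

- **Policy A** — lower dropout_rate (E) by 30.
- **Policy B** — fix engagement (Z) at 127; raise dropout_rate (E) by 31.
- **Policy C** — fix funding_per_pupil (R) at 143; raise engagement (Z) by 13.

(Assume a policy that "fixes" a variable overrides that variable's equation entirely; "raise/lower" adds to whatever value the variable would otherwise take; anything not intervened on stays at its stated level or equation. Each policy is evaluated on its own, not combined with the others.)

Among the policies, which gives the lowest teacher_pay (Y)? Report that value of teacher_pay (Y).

-2562

Policy A (E − 30):
  E = 126 − 30 = 96
  Z = 139
  R = 289 + 139 = 428
  Y = -36 − 96 + 139 − 6·428 = -2561
Policy B (Z := 127, E + 31):
  E = 126 + 31 = 157
  Z = 127
  R = 289 + 127 = 416
  Y = -36 − 157 + 127 − 6·416 = -2562
Policy C (R := 143, Z + 13):
  E = 126
  Z = 139 + 13 = 152
  R = 143
  Y = -36 − 126 + 152 − 6·143 = -868
Comparing — Policy A: Y=-2561, Policy B: Y=-2562, Policy C: Y=-868. Lowest is -2562 (Policy B).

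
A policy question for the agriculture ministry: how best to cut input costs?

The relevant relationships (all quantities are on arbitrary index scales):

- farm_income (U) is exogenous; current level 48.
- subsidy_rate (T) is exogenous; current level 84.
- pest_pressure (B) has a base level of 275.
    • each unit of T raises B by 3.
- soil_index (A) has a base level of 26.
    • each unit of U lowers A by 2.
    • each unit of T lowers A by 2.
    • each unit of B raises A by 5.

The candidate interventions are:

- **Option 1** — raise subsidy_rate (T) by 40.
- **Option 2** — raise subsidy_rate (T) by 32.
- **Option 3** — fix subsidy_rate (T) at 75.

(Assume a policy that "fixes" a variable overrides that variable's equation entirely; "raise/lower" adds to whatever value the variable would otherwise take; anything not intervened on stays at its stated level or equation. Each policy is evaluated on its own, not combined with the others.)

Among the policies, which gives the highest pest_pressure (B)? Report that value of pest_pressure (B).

Option 1 (T + 40):
  T = 84 + 40 = 124
  B = 275 + 3·124 = 647
Option 2 (T + 32):
  T = 84 + 32 = 116
  B = 275 + 3·116 = 623
Option 3 (T := 75):
  T = 75
  B = 275 + 3·75 = 500
Comparing — Option 1: B=647, Option 2: B=623, Option 3: B=500. Highest is 647 (Option 1).

647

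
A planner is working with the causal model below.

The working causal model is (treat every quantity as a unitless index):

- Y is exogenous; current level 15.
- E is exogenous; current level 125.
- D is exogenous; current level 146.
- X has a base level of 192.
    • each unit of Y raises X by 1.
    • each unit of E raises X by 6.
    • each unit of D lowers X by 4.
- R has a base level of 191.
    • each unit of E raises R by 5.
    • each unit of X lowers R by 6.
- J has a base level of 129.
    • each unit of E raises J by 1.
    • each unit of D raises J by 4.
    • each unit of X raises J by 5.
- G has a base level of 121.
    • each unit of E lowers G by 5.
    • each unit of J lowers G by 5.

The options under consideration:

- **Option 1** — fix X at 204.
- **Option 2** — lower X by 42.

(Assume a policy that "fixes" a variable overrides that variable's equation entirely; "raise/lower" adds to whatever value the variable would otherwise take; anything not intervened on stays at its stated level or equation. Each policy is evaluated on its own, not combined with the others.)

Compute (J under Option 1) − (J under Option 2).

Option 1 (X := 204):
  Y = 15
  E = 125
  D = 146
  X = 204
  J = 129 + 125 + 4·146 + 5·204 = 1858
Option 2 (X − 42):
  Y = 15
  E = 125
  D = 146
  X = 192 + 15 + 6·125 − 4·146 (−42 from intervention) = 331
  J = 129 + 125 + 4·146 + 5·331 = 2493
J: 1858 − 2493 = -635

-635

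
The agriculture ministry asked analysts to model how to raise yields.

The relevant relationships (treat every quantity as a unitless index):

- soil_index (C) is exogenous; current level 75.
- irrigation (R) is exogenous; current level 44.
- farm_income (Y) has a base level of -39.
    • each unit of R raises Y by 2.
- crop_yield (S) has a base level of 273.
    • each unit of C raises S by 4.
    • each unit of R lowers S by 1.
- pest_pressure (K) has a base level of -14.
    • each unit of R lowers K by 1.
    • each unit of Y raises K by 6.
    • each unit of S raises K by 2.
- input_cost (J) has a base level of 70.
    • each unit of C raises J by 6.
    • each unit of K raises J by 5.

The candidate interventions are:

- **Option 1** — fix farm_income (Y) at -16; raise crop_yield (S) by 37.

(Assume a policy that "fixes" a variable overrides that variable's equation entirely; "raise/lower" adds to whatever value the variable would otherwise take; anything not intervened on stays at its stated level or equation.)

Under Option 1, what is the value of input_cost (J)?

Option 1 (Y := -16, S + 37):
  C = 75
  R = 44
  Y = -16
  S = 273 + 4·75 − 44 (+37 from intervention) = 566
  K = -14 − 44 + 6·(-16) + 2·566 = 978
  J = 70 + 6·75 + 5·978 = 5410

5410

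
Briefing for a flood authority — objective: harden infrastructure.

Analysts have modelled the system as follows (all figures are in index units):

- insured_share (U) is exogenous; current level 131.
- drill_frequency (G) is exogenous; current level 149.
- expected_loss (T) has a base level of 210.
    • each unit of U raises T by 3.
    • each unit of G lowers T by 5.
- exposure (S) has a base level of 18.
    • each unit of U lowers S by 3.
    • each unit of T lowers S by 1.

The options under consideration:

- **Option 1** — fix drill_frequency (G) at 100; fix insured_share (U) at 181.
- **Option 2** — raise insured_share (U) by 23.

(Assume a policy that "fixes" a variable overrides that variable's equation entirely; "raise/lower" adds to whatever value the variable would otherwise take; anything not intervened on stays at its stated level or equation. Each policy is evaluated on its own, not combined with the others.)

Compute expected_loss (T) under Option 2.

Option 2 (U + 23):
  U = 131 + 23 = 154
  G = 149
  T = 210 + 3·154 − 5·149 = -73

-73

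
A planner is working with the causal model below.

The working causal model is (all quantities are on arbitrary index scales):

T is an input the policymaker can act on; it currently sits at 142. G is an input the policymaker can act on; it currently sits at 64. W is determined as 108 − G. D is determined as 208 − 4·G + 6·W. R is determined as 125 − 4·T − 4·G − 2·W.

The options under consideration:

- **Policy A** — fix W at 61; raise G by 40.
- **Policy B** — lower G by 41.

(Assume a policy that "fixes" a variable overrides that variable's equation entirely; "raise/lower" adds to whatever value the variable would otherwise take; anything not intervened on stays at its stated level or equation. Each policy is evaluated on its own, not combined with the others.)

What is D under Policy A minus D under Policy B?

Policy A (W := 61, G + 40):
  G = 64 + 40 = 104
  W = 61
  D = 208 − 4·104 + 6·61 = 158
Policy B (G − 41):
  G = 64 − 41 = 23
  W = 108 − 23 = 85
  D = 208 − 4·23 + 6·85 = 626
D: 158 − 626 = -468

-468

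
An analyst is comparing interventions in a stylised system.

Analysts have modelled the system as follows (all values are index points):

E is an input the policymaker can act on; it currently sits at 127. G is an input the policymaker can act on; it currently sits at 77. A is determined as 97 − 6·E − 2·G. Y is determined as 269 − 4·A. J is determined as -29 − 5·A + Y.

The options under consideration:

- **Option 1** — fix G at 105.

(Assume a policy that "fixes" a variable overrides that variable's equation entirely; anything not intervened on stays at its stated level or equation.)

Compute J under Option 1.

8115

Option 1 (G := 105):
  E = 127
  G = 105
  A = 97 − 6·127 − 2·105 = -875
  Y = 269 − 4·(-875) = 3769
  J = -29 − 5·(-875) + 3769 = 8115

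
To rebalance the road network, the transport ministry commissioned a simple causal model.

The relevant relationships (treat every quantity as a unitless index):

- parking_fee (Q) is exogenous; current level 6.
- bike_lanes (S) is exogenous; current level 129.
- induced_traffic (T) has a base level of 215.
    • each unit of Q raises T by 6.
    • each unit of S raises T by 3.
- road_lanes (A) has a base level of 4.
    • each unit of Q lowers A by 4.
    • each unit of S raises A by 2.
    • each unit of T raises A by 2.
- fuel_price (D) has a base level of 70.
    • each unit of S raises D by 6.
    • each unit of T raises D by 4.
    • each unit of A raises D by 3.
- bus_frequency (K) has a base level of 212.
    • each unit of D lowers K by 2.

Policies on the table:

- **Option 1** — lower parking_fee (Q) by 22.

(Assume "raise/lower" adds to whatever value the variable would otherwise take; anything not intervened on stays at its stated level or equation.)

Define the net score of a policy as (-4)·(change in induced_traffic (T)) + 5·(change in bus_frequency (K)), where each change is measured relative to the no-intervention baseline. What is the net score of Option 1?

11088

Baseline:
  Q = 6
  S = 129
  T = 215 + 6·6 + 3·129 = 638
  A = 4 − 4·6 + 2·129 + 2·638 = 1514
  D = 70 + 6·129 + 4·638 + 3·1514 = 7938
  K = 212 − 2·7938 = -15664
Option 1 (Q − 22):
  Q = 6 − 22 = -16
  S = 129
  T = 215 + 6·(-16) + 3·129 = 506
  A = 4 − 4·(-16) + 2·129 + 2·506 = 1338
  D = 70 + 6·129 + 4·506 + 3·1338 = 6882
  K = 212 − 2·6882 = -13552
ΔT = 506 − 638 = -132; ΔK = -13552 − (-15664) = 2112
Score = (-4)·(-132) + 5·2112 = 11088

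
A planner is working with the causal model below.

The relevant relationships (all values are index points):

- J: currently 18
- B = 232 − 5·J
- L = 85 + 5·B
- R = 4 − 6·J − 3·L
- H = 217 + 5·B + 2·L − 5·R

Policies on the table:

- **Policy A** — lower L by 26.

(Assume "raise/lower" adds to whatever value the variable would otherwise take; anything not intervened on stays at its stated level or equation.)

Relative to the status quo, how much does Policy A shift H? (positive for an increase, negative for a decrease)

-442

Baseline:
  J = 18
  B = 232 − 5·18 = 142
  L = 85 + 5·142 = 795
  R = 4 − 6·18 − 3·795 = -2489
  H = 217 + 5·142 + 2·795 − 5·(-2489) = 14962
Policy A (L − 26):
  J = 18
  B = 232 − 5·18 = 142
  L = 85 + 5·142 (−26 from intervention) = 769
  R = 4 − 6·18 − 3·769 = -2411
  H = 217 + 5·142 + 2·769 − 5·(-2411) = 14520
Change in H: 14520 − 14962 = -442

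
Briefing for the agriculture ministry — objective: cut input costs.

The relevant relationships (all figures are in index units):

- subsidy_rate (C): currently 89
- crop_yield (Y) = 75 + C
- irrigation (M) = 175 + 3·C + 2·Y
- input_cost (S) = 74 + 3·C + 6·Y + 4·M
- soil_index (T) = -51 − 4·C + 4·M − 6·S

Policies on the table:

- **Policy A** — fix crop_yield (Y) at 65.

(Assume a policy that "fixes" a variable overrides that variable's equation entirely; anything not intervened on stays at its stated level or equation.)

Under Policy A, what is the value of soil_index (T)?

Policy A (Y := 65):
  C = 89
  Y = 65
  M = 175 + 3·89 + 2·65 = 572
  S = 74 + 3·89 + 6·65 + 4·572 = 3019
  T = -51 − 4·89 + 4·572 − 6·3019 = -16233

-16233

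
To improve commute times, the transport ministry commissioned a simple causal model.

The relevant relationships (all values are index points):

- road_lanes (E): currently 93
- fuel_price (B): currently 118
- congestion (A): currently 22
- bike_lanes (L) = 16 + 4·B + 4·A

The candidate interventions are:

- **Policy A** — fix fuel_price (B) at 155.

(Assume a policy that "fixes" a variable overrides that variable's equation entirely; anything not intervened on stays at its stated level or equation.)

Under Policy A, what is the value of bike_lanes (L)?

Policy A (B := 155):
  B = 155
  A = 22
  L = 16 + 4·155 + 4·22 = 724

724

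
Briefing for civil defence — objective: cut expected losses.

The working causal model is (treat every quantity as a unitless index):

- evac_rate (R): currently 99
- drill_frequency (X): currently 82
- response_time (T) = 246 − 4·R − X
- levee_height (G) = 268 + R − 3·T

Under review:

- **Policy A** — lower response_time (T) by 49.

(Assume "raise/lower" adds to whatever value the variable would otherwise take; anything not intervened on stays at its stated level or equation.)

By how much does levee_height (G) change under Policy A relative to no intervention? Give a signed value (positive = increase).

147

Baseline:
  R = 99
  X = 82
  T = 246 − 4·99 − 82 = -232
  G = 268 + 99 − 3·(-232) = 1063
Policy A (T − 49):
  R = 99
  X = 82
  T = 246 − 4·99 − 82 (−49 from intervention) = -281
  G = 268 + 99 − 3·(-281) = 1210
Change in G: 1210 − 1063 = 147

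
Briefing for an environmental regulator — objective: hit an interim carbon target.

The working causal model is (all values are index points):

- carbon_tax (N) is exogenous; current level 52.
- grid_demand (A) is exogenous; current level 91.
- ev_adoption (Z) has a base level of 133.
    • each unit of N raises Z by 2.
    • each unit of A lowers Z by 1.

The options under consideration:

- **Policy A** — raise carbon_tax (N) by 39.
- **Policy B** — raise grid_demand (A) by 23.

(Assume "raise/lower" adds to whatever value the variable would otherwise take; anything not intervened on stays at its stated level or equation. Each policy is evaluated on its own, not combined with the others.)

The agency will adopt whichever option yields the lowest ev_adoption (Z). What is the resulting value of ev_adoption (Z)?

123

Policy A (N + 39):
  N = 52 + 39 = 91
  A = 91
  Z = 133 + 2·91 − 91 = 224
Policy B (A + 23):
  N = 52
  A = 91 + 23 = 114
  Z = 133 + 2·52 − 114 = 123
Comparing — Policy A: Z=224, Policy B: Z=123. Lowest is 123 (Policy B).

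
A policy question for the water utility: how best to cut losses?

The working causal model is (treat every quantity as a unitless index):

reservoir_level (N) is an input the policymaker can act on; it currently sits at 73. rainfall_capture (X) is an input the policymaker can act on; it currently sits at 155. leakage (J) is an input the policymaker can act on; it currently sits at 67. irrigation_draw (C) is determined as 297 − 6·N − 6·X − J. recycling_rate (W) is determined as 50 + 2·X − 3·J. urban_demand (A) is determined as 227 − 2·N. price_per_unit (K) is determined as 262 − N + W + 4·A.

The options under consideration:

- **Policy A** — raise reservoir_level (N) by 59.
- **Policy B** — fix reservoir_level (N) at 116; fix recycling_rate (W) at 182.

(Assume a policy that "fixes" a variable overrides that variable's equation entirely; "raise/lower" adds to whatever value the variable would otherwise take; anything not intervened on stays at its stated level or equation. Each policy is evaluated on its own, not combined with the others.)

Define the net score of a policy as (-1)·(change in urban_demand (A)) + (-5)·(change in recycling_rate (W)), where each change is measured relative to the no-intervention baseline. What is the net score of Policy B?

Baseline:
  N = 73
  X = 155
  J = 67
  W = 50 + 2·155 − 3·67 = 159
  A = 227 − 2·73 = 81
Policy B (N := 116, W := 182):
  N = 116
  X = 155
  J = 67
  W = 182
  A = 227 − 2·116 = -5
ΔA = -5 − 81 = -86; ΔW = 182 − 159 = 23
Score = (-1)·(-86) + (-5)·23 = -29

-29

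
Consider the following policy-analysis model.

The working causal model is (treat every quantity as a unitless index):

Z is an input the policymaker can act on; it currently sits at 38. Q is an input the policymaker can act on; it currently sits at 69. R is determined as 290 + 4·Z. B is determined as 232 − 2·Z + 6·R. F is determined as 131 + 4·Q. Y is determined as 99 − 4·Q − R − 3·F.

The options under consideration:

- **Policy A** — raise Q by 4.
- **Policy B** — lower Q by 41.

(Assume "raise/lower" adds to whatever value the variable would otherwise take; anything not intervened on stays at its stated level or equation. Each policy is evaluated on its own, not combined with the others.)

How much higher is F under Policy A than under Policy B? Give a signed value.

180

Policy A (Q + 4):
  Q = 69 + 4 = 73
  F = 131 + 4·73 = 423
Policy B (Q − 41):
  Q = 69 − 41 = 28
  F = 131 + 4·28 = 243
F: 423 − 243 = 180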